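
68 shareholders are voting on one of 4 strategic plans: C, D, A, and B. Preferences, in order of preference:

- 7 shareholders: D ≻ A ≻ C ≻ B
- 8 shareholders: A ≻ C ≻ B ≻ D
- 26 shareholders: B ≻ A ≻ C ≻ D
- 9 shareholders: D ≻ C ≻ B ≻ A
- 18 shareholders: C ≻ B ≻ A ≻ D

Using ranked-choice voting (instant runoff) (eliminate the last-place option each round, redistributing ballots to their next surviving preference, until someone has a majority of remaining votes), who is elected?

C

Round 1: C 18, D 16, A 8, B 26. Eliminate A.
Round 2: C 26, D 16, B 26. Eliminate D.
Round 3: C 42, B 26. C has a majority.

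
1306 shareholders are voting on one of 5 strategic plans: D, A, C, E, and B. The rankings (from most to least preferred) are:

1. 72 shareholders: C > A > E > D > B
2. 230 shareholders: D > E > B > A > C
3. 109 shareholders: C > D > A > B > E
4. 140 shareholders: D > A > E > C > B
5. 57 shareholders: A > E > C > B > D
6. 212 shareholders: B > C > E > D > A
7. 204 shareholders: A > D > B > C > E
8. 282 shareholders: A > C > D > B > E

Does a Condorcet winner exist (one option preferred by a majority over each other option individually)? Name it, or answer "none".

Checking pairwise contests:
C beats D 732–574.
D beats A 691–615.
A beats C 913–393.
D beats E 965–341.
D beats B 1037–269.
Every option loses at least one head-to-head, so there is no Condorcet winner.

none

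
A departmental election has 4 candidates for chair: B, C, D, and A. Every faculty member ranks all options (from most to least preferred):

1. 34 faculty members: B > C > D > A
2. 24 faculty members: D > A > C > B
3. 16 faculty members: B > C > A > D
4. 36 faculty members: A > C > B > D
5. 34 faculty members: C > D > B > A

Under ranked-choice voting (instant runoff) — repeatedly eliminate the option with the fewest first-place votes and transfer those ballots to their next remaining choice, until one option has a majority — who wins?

B

Round 1: B 50, C 34, D 24, A 36. Eliminate D.
Round 2: B 50, C 34, A 60. Eliminate C.
Round 3: B 84, A 60. B has a majority.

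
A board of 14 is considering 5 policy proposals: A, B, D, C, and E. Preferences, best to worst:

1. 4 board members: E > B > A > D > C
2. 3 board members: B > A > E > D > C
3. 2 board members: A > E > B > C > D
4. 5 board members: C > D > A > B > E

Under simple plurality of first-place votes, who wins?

C

First-place votes: A 2, B 3, D 0, C 5, E 4.
C has the most first-place votes.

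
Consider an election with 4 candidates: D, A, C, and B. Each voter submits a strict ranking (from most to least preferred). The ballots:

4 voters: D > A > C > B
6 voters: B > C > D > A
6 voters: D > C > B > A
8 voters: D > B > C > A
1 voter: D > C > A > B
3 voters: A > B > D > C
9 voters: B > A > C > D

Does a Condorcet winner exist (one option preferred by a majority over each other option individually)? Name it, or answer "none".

D

D vs A: 25–12 for D.
D vs C: 22–15 for D.
D vs B: 19–18 for D.
D beats every other option head-to-head.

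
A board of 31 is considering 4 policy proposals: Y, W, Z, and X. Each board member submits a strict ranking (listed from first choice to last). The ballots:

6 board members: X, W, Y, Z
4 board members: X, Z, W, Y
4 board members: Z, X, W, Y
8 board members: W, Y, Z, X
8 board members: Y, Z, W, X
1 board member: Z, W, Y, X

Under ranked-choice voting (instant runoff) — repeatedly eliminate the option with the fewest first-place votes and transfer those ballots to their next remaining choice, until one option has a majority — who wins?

W

Round 1: Y 8, W 8, Z 5, X 10. Eliminate Z.
Round 2: Y 8, W 9, X 14. Eliminate Y.
Round 3: W 17, X 14. W has a majority.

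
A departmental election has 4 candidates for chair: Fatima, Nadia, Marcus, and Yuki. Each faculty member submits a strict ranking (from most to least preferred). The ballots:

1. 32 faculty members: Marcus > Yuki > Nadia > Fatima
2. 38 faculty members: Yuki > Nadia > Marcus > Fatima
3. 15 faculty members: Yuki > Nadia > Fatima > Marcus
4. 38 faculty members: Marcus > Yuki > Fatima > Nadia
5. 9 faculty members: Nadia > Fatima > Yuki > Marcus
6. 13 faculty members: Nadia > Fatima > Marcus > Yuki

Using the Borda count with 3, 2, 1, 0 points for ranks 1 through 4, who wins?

Yuki

Fatima: 32·0 + 38·0 + 15·1 + 38·1 + 9·2 + 13·2 = 97
Nadia: 32·1 + 38·2 + 15·2 + 38·0 + 9·3 + 13·3 = 204
Marcus: 32·3 + 38·1 + 15·0 + 38·3 + 9·0 + 13·1 = 261
Yuki: 32·2 + 38·3 + 15·3 + 38·2 + 9·1 + 13·0 = 308
Yuki has the highest Borda score (308).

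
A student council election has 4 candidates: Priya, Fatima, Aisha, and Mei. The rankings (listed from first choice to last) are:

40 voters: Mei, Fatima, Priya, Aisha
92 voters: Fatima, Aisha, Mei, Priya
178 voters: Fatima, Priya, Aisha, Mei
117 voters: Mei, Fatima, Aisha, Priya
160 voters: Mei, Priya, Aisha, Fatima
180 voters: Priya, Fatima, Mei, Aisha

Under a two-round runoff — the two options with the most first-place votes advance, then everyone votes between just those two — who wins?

Fatima

Round 1 first-place votes: Priya 180, Fatima 270, Aisha 0, Mei 317.
Mei and Fatima advance.
Runoff: Mei is preferred to Fatima by 317 voters; Fatima by 450.
Fatima wins the runoff.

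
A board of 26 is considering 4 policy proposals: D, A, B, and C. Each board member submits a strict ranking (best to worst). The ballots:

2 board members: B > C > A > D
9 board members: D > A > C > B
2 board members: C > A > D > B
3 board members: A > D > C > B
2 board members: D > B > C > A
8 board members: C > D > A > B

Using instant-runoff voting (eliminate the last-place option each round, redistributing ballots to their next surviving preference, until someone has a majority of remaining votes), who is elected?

Round 1: D 11, A 3, B 2, C 10. Eliminate B.
Round 2: D 11, A 3, C 12. Eliminate A.
Round 3: D 14, C 12. D has a majority.

D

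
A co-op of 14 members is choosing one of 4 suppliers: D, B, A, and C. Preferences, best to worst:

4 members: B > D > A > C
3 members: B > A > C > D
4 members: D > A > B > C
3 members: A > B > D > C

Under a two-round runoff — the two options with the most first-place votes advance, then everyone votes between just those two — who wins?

B

Round 1 first-place votes: D 4, B 7, A 3, C 0.
B and D advance.
Runoff: B is preferred to D by 10 voters; D by 4.
B wins the runoff.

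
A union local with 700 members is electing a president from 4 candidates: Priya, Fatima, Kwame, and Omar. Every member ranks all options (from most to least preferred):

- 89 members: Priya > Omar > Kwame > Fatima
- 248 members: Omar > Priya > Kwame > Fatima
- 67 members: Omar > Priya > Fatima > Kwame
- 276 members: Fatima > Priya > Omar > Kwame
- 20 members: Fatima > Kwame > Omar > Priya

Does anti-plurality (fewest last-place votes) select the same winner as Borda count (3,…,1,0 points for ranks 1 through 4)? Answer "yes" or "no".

Anti-plurality — last-place votes: Priya 20, Fatima 337, Kwame 343, Omar 0. Winner: Omar.
Borda — scores: Priya 1449, Fatima 955, Kwame 377, Omar 1419. Winner: Priya.
The two methods disagree.

no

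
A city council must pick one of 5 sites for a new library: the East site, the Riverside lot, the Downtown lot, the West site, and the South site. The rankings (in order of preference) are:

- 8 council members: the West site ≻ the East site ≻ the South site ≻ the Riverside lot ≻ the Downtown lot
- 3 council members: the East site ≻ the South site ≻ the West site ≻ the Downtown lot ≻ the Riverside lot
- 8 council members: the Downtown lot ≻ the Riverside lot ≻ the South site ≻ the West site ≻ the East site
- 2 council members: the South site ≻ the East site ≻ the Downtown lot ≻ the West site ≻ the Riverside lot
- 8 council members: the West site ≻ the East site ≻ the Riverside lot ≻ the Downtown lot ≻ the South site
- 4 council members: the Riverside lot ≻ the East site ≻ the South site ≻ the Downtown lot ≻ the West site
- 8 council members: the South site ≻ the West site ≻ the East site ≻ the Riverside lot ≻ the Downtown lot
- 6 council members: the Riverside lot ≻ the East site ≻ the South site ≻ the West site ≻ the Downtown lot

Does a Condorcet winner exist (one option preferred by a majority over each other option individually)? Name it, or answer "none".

Checking pairwise contests:
the West site beats the East site 32–15.
the East site beats the Riverside lot 29–18.
the East site beats the Downtown lot 39–8.
the South site beats the West site 31–16.
the East site beats the South site 29–18.
Every option loses at least one head-to-head, so there is no Condorcet winner.

none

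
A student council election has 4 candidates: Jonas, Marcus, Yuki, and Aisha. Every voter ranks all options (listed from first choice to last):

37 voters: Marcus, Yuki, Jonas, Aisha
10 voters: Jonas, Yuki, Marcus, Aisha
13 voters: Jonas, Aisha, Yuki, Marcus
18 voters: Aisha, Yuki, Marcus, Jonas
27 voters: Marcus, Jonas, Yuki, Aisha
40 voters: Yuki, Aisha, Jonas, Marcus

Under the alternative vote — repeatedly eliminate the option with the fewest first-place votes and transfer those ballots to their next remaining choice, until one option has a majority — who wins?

Round 1: Jonas 23, Marcus 64, Yuki 40, Aisha 18. Eliminate Aisha.
Round 2: Jonas 23, Marcus 64, Yuki 58. Eliminate Jonas.
Round 3: Marcus 64, Yuki 81. Yuki has a majority.

Yuki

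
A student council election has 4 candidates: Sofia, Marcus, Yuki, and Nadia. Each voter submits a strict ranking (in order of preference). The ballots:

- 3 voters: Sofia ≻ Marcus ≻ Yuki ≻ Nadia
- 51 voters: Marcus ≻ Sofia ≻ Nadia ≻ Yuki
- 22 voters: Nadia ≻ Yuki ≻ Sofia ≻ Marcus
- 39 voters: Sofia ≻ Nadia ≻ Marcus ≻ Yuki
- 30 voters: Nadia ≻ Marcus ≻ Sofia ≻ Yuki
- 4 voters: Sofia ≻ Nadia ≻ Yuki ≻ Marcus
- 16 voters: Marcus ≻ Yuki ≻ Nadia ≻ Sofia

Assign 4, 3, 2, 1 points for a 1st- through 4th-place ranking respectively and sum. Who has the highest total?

Nadia

Sofia: 3·4 + 51·3 + 22·2 + 39·4 + 30·2 + 4·4 + 16·1 = 457
Marcus: 3·3 + 51·4 + 22·1 + 39·2 + 30·3 + 4·1 + 16·4 = 471
Yuki: 3·2 + 51·1 + 22·3 + 39·1 + 30·1 + 4·2 + 16·3 = 248
Nadia: 3·1 + 51·2 + 22·4 + 39·3 + 30·4 + 4·3 + 16·2 = 474
Nadia has the highest Borda score (474).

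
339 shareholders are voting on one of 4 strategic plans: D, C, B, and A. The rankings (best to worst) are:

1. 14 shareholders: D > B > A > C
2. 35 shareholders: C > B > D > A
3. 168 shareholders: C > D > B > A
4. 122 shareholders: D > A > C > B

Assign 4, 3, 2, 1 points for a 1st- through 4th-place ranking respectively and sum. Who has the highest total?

D

D: 14·4 + 35·2 + 168·3 + 122·4 = 1118
C: 14·1 + 35·4 + 168·4 + 122·2 = 1070
B: 14·3 + 35·3 + 168·2 + 122·1 = 605
A: 14·2 + 35·1 + 168·1 + 122·3 = 597
D has the highest Borda score (1118).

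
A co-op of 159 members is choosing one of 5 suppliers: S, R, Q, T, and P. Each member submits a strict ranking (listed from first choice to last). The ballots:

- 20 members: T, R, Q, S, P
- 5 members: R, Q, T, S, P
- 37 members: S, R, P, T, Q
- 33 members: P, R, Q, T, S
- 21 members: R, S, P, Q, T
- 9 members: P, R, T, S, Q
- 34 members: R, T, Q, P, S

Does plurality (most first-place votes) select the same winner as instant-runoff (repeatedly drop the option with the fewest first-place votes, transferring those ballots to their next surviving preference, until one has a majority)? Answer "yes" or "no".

Plurality — first-place votes: S 37, R 60, Q 0, T 20, P 42. Winner: R.
Instant-runoff — R1 S 37, R 60, Q 0, T 20, P 42 (Q out); R2 S 37, R 60, T 20, P 42 (T out); R3 S 37, R 80, P 42 (R winner). Winner: R.
The two methods agree.

yes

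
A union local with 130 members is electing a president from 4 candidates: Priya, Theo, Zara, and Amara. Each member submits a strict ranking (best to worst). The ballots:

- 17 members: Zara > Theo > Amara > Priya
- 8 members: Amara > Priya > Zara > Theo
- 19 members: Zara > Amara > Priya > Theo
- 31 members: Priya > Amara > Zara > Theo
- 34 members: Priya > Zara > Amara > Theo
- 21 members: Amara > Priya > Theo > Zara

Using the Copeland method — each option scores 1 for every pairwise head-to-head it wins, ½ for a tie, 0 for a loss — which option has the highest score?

Priya

Priya: beats Theo and Zara; ties Amara → score 2.5.
Theo: loses to Priya, Zara, and Amara → score 0.
Zara: beats Theo and Amara; loses to Priya → score 2.
Amara: beats Theo; ties Priya; loses to Zara → score 1.5.
Priya has the best pairwise record.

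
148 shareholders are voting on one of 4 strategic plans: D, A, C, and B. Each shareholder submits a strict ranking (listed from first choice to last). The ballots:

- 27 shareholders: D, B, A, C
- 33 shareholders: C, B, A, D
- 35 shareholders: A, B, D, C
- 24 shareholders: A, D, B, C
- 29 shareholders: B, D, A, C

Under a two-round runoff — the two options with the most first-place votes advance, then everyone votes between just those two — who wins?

Round 1 first-place votes: D 27, A 59, C 33, B 29.
A and C advance.
Runoff: A is preferred to C by 115 voters; C by 33.
A wins the runoff.

A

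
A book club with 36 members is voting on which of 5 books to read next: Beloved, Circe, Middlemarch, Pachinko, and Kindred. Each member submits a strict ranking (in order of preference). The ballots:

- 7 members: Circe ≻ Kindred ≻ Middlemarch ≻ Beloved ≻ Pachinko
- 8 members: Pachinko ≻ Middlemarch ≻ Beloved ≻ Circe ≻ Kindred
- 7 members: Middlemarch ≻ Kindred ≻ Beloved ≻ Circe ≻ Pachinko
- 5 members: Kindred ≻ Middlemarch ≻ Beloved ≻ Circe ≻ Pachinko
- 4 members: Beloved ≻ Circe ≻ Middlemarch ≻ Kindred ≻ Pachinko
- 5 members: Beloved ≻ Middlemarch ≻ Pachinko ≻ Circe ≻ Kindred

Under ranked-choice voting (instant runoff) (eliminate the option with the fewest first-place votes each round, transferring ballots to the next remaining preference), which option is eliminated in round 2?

Round 1: Beloved 9, Circe 7, Middlemarch 7, Pachinko 8, Kindred 5. Eliminate Kindred.
Round 2: Beloved 9, Circe 7, Middlemarch 12, Pachinko 8. Eliminate Circe.

Circe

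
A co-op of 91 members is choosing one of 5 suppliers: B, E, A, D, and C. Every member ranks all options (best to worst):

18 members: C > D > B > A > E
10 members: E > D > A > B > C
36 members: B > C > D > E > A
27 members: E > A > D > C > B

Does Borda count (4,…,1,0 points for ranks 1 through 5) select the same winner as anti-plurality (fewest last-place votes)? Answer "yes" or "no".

yes

Borda — scores: B 190, E 184, A 119, D 210, C 207. Winner: D.
Anti-plurality — last-place votes: B 27, E 18, A 36, D 0, C 10. Winner: D.
The two methods agree.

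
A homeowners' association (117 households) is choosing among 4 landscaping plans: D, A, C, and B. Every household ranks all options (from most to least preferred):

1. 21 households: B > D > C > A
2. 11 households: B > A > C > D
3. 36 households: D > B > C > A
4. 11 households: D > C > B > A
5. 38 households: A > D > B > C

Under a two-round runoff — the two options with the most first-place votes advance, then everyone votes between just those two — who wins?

Round 1 first-place votes: D 47, A 38, C 0, B 32.
D and A advance.
Runoff: D is preferred to A by 68 voters; A by 49.
D wins the runoff.

D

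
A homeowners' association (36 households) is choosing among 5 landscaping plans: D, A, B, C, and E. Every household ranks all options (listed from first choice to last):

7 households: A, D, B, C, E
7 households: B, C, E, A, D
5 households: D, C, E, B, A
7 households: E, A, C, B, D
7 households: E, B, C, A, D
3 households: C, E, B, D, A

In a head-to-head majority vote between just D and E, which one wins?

E

Voters preferring D to E: 12; preferring E to D: 24.
E wins the head-to-head.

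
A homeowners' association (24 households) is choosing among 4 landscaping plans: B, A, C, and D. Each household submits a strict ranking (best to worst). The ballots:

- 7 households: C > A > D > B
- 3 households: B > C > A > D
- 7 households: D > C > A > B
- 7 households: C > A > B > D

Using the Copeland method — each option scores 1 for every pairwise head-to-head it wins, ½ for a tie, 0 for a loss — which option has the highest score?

C

B: loses to A, C, and D → score 0.
A: beats B and D; loses to C → score 2.
C: beats B, A, and D → score 3.
D: beats B; loses to A and C → score 1.
C has the best pairwise record.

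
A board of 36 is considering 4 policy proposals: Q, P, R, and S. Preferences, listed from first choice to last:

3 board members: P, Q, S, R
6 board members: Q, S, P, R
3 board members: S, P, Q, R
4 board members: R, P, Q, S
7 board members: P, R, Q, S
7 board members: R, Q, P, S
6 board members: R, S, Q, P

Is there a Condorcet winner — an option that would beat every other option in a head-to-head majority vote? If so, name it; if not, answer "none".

Checking pairwise contests:
R beats Q 24–12.
Q beats P 19–17.
P beats R 19–17.
Q beats S 27–9.
Every option loses at least one head-to-head, so there is no Condorcet winner.

none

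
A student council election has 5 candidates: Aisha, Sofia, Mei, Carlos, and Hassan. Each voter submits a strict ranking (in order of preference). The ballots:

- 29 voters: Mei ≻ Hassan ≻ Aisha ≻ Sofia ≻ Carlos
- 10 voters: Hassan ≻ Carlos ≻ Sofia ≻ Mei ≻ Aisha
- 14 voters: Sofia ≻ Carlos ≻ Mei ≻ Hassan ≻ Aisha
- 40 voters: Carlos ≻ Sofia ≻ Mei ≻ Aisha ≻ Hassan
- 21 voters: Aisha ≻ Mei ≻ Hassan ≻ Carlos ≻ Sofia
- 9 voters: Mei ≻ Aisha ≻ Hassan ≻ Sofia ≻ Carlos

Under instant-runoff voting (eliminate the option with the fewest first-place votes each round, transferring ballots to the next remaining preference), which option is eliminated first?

Round 1: Aisha 21, Sofia 14, Mei 38, Carlos 40, Hassan 10. Eliminate Hassan.

Hassan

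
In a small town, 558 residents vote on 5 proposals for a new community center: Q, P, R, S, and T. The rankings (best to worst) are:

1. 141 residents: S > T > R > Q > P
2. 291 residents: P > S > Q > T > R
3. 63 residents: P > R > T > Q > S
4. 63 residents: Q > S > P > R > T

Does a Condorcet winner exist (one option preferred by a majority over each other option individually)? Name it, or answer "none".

P

P vs Q: 354–204 for P.
P vs R: 417–141 for P.
P vs S: 354–204 for P.
P vs T: 417–141 for P.
P beats every other option head-to-head.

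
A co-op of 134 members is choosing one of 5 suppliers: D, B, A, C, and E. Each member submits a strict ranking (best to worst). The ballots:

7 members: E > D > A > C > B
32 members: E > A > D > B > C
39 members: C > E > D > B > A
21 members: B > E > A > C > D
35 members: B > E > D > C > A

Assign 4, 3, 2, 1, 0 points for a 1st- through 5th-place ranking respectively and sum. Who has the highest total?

D: 7·3 + 32·2 + 39·2 + 21·0 + 35·2 = 233
B: 7·0 + 32·1 + 39·1 + 21·4 + 35·4 = 295
A: 7·2 + 32·3 + 39·0 + 21·2 + 35·0 = 152
C: 7·1 + 32·0 + 39·4 + 21·1 + 35·1 = 219
E: 7·4 + 32·4 + 39·3 + 21·3 + 35·3 = 441
E has the highest Borda score (441).

E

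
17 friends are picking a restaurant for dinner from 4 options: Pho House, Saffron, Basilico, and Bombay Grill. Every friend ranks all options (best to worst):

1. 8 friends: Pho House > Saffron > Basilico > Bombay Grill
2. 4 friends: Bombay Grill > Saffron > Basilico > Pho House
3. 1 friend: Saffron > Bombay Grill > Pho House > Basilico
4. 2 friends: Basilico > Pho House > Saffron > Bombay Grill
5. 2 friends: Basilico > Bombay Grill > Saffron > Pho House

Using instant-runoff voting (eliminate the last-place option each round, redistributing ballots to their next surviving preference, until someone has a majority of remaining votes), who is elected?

Pho House

Round 1: Pho House 8, Saffron 1, Basilico 4, Bombay Grill 4. Eliminate Saffron.
Round 2: Pho House 8, Basilico 4, Bombay Grill 5. Eliminate Basilico.
Round 3: Pho House 10, Bombay Grill 7. Pho House has a majority.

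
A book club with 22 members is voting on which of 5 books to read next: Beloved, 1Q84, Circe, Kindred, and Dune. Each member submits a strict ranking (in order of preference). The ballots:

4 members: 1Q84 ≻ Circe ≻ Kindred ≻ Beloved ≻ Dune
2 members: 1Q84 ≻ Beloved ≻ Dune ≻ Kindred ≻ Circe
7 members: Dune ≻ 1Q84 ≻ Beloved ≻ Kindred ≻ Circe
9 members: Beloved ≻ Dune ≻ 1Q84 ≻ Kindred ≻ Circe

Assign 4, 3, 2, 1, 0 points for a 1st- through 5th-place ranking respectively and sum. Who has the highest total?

1Q84

Beloved: 4·1 + 2·3 + 7·2 + 9·4 = 60
1Q84: 4·4 + 2·4 + 7·3 + 9·2 = 63
Circe: 4·3 + 2·0 + 7·0 + 9·0 = 12
Kindred: 4·2 + 2·1 + 7·1 + 9·1 = 26
Dune: 4·0 + 2·2 + 7·4 + 9·3 = 59
1Q84 has the highest Borda score (63).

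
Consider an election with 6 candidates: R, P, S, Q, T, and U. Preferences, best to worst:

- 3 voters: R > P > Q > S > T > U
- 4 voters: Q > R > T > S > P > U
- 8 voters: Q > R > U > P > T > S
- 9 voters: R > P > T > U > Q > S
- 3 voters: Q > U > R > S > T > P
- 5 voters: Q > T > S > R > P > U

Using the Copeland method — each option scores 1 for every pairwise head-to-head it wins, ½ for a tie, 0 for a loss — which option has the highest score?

Q

R: beats P, S, T, and U; loses to Q → score 4.
P: beats S, T, and U; loses to R and Q → score 3.
S: loses to R, P, Q, T, and U → score 0.
Q: beats R, P, S, T, and U → score 5.
T: beats S and U; loses to R, P, and Q → score 2.
U: beats S; loses to R, P, Q, and T → score 1.
Q has the best pairwise record.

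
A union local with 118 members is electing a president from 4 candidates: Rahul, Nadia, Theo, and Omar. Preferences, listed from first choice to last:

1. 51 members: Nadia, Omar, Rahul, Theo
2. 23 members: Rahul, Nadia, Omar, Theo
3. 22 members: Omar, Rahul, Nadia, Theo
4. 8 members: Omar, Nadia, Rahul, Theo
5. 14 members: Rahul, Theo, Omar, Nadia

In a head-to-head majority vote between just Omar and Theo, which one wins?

Voters preferring Omar to Theo: 104; preferring Theo to Omar: 14.
Omar wins the head-to-head.

Omar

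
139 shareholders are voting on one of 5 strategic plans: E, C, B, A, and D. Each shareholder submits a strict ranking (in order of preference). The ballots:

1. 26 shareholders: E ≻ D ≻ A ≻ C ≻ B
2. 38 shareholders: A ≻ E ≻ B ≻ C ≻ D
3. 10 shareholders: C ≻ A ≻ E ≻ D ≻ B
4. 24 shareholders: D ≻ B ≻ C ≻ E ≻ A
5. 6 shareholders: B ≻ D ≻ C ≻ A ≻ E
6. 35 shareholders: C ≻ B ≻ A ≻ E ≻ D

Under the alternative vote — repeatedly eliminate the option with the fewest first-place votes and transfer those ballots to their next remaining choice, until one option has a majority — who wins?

Round 1: E 26, C 45, B 6, A 38, D 24. Eliminate B.
Round 2: E 26, C 45, A 38, D 30. Eliminate E.
Round 3: C 45, A 38, D 56. Eliminate A.
Round 4: C 83, D 56. C has a majority.

C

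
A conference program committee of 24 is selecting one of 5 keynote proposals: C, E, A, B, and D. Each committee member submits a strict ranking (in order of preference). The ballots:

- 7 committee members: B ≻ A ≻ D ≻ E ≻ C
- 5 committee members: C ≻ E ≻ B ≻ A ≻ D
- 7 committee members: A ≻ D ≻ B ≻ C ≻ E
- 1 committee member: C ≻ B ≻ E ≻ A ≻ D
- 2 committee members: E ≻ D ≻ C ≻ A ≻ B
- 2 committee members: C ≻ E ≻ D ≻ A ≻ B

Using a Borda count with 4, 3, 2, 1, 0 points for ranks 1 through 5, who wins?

A

C: 7·0 + 5·4 + 7·1 + 1·4 + 2·2 + 2·4 = 43
E: 7·1 + 5·3 + 7·0 + 1·2 + 2·4 + 2·3 = 38
A: 7·3 + 5·1 + 7·4 + 1·1 + 2·1 + 2·1 = 59
B: 7·4 + 5·2 + 7·2 + 1·3 + 2·0 + 2·0 = 55
D: 7·2 + 5·0 + 7·3 + 1·0 + 2·3 + 2·2 = 45
A has the highest Borda score (59).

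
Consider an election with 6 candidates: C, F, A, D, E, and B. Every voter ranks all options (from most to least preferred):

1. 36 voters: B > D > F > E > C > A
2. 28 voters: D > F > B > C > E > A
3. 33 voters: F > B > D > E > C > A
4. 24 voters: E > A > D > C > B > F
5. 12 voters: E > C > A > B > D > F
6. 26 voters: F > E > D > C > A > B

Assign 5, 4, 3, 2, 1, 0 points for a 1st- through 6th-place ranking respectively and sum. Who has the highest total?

D

C: 36·1 + 28·2 + 33·1 + 24·2 + 12·4 + 26·2 = 273
F: 36·3 + 28·4 + 33·5 + 24·0 + 12·0 + 26·5 = 515
A: 36·0 + 28·0 + 33·0 + 24·4 + 12·3 + 26·1 = 158
D: 36·4 + 28·5 + 33·3 + 24·3 + 12·1 + 26·3 = 545
E: 36·2 + 28·1 + 33·2 + 24·5 + 12·5 + 26·4 = 450
B: 36·5 + 28·3 + 33·4 + 24·1 + 12·2 + 26·0 = 444
D has the highest Borda score (545).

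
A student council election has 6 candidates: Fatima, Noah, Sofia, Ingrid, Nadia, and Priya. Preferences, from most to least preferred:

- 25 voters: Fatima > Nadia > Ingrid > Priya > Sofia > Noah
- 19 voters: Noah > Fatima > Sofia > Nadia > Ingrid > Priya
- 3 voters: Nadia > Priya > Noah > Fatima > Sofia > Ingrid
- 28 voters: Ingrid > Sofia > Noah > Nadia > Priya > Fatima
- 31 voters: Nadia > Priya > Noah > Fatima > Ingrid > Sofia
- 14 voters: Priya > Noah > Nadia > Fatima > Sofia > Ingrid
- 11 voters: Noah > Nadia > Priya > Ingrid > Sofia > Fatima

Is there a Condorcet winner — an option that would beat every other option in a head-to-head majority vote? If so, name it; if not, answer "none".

none

Checking pairwise contests:
Noah beats Fatima 106–25.
Priya beats Noah 73–58.
Fatima beats Sofia 92–39.
Fatima beats Ingrid 92–39.
Noah beats Nadia 72–59.
Ingrid beats Priya 72–59.
Every option loses at least one head-to-head, so there is no Condorcet winner.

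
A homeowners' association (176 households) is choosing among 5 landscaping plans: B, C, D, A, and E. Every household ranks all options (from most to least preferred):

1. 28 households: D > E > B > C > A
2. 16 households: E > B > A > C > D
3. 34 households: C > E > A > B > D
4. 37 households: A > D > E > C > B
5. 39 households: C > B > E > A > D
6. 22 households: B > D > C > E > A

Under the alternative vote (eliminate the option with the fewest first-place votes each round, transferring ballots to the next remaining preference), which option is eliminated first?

Round 1: B 22, C 73, D 28, A 37, E 16. Eliminate E.

E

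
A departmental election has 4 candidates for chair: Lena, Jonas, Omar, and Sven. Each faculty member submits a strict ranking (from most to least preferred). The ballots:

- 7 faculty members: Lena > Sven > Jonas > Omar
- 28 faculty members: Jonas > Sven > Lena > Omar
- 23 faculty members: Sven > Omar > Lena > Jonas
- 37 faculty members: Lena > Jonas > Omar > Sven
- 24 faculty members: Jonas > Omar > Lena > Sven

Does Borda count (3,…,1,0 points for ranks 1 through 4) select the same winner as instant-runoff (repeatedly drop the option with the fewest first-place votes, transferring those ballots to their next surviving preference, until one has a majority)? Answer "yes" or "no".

no

Borda — scores: Lena 207, Jonas 237, Omar 131, Sven 139. Winner: Jonas.
Instant-runoff — R1 Lena 44, Jonas 52, Omar 0, Sven 23 (Omar out); R2 Lena 44, Jonas 52, Sven 23 (Sven out); R3 Lena 67, Jonas 52 (Lena winner). Winner: Lena.
The two methods disagree.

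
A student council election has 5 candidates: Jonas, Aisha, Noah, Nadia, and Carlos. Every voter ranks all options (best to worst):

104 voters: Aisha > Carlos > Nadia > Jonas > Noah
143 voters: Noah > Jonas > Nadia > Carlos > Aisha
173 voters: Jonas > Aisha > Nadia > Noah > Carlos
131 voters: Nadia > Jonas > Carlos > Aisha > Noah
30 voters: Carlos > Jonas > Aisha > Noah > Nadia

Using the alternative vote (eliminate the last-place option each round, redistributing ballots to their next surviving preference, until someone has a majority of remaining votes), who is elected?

Jonas

Round 1: Jonas 173, Aisha 104, Noah 143, Nadia 131, Carlos 30. Eliminate Carlos.
Round 2: Jonas 203, Aisha 104, Noah 143, Nadia 131. Eliminate Aisha.
Round 3: Jonas 203, Noah 143, Nadia 235. Eliminate Noah.
Round 4: Jonas 346, Nadia 235. Jonas has a majority.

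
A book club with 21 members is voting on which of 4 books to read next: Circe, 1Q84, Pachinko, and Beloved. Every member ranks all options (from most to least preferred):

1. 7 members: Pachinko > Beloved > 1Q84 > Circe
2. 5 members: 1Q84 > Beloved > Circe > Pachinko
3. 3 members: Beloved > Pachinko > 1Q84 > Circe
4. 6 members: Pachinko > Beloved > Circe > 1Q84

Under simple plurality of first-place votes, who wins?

First-place votes: Circe 0, 1Q84 5, Pachinko 13, Beloved 3.
Pachinko has the most first-place votes.

Pachinko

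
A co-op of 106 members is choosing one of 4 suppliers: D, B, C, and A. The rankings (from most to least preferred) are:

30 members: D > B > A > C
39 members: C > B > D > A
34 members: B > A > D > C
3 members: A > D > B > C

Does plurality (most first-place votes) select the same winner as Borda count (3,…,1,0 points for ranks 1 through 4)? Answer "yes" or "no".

no

Plurality — first-place votes: D 30, B 34, C 39, A 3. Winner: C.
Borda — scores: D 169, B 243, C 117, A 107. Winner: B.
The two methods disagree.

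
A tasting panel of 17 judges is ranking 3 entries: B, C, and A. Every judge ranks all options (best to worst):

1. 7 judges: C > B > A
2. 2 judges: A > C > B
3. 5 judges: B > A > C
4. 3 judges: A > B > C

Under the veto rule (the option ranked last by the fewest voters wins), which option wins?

Last-place votes: B 2, C 8, A 7.
B is ranked last by the fewest voters, so B wins.

B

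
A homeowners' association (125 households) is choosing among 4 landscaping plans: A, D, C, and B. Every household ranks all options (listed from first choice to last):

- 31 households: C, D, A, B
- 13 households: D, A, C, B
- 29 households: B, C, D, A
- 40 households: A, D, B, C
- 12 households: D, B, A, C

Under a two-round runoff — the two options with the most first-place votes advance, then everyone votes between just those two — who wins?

Round 1 first-place votes: A 40, D 25, C 31, B 29.
A and C advance.
Runoff: A is preferred to C by 65 voters; C by 60.
A wins the runoff.

A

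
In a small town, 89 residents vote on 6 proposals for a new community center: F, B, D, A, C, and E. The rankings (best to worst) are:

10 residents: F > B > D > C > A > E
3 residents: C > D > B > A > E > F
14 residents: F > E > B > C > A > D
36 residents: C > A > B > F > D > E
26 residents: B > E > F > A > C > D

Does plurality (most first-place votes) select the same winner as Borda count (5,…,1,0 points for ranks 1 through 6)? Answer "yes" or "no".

no

Plurality — first-place votes: F 24, B 26, D 0, A 0, C 39, E 0. Winner: C.
Borda — scores: F 270, B 329, D 78, A 226, C 269, E 163. Winner: B.
The two methods disagree.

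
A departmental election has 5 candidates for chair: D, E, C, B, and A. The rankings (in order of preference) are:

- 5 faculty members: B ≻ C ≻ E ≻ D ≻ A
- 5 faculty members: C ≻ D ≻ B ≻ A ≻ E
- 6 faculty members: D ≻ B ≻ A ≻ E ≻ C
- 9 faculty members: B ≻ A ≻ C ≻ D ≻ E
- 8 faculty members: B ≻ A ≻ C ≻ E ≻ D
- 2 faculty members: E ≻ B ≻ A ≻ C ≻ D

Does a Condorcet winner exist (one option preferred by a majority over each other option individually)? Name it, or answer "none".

B

B vs D: 24–11 for B.
B vs E: 33–2 for B.
B vs C: 30–5 for B.
B vs A: 35–0 for B.
B beats every other option head-to-head.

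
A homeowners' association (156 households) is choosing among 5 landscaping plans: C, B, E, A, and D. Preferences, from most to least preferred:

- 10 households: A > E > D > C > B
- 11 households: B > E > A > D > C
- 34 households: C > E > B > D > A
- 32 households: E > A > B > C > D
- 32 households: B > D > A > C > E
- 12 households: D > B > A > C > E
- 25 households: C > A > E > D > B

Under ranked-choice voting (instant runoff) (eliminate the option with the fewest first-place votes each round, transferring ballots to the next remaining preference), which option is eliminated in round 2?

Round 1: C 59, B 43, E 32, A 10, D 12. Eliminate A.
Round 2: C 59, B 43, E 42, D 12. Eliminate D.

D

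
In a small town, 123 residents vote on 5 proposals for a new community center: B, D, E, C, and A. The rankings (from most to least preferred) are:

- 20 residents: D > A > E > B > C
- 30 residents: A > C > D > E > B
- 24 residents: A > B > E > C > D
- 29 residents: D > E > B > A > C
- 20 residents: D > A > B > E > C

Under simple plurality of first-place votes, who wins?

D

First-place votes: B 0, D 69, E 0, C 0, A 54.
D has the most first-place votes.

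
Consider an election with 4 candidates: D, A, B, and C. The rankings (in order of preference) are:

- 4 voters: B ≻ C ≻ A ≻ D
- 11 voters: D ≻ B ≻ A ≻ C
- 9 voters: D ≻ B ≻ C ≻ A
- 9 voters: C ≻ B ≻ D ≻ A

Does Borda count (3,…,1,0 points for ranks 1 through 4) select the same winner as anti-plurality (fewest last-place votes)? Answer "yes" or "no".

Borda — scores: D 69, A 15, B 70, C 44. Winner: B.
Anti-plurality — last-place votes: D 4, A 18, B 0, C 11. Winner: B.
The two methods agree.

yes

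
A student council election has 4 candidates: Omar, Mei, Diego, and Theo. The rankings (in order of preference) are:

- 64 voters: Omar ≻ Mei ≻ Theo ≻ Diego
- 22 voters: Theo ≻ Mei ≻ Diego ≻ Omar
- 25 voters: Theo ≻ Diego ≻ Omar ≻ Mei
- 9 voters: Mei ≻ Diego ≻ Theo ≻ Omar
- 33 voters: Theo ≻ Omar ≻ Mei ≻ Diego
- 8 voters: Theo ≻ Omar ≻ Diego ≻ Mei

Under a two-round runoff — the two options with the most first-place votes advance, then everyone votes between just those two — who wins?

Theo

Round 1 first-place votes: Omar 64, Mei 9, Diego 0, Theo 88.
Theo and Omar advance.
Runoff: Theo is preferred to Omar by 97 voters; Omar by 64.
Theo wins the runoff.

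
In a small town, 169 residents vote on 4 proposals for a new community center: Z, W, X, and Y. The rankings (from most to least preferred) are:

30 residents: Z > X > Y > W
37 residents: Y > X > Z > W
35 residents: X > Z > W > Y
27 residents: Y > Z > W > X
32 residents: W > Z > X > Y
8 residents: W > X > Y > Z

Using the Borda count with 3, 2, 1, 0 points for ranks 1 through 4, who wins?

Z

Z: 30·3 + 37·1 + 35·2 + 27·2 + 32·2 + 8·0 = 315
W: 30·0 + 37·0 + 35·1 + 27·1 + 32·3 + 8·3 = 182
X: 30·2 + 37·2 + 35·3 + 27·0 + 32·1 + 8·2 = 287
Y: 30·1 + 37·3 + 35·0 + 27·3 + 32·0 + 8·1 = 230
Z has the highest Borda score (315).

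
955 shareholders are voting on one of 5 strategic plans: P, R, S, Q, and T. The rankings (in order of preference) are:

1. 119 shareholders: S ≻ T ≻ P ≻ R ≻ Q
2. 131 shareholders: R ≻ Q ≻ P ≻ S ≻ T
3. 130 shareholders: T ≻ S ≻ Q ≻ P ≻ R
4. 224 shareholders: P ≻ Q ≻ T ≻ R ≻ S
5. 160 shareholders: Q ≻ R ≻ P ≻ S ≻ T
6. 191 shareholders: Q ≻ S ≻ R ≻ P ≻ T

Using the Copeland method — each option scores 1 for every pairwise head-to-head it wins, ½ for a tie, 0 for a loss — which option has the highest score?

Q

P: beats S and T; loses to R and Q → score 2.
R: beats P, S, and T; loses to Q → score 3.
S: beats T; loses to P, R, and Q → score 1.
Q: beats P, R, S, and T → score 4.
T: loses to P, R, S, and Q → score 0.
Q has the best pairwise record.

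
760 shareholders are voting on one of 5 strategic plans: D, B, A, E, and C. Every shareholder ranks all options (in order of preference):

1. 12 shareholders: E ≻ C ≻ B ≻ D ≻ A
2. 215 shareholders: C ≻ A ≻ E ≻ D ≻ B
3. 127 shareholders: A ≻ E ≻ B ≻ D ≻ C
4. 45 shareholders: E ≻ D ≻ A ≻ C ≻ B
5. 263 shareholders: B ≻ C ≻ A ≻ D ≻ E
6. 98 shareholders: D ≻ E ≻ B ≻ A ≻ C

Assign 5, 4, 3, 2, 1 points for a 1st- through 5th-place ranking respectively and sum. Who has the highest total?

D: 12·2 + 215·2 + 127·2 + 45·4 + 263·2 + 98·5 = 1904
B: 12·3 + 215·1 + 127·3 + 45·1 + 263·5 + 98·3 = 2286
A: 12·1 + 215·4 + 127·5 + 45·3 + 263·3 + 98·2 = 2627
E: 12·5 + 215·3 + 127·4 + 45·5 + 263·1 + 98·4 = 2093
C: 12·4 + 215·5 + 127·1 + 45·2 + 263·4 + 98·1 = 2490
A has the highest Borda score (2627).

A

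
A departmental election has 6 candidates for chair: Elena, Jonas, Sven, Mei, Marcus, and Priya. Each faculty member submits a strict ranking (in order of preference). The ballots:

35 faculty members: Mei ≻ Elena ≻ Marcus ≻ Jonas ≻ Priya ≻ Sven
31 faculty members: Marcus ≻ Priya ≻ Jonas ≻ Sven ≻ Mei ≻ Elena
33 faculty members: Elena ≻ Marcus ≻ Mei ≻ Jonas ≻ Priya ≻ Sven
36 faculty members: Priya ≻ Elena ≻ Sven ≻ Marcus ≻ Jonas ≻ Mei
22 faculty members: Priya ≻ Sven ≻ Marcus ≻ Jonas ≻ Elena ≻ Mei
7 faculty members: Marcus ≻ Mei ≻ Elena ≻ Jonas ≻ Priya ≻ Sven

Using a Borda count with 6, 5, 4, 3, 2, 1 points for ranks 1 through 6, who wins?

Elena: 35·5 + 31·1 + 33·6 + 36·5 + 22·2 + 7·4 = 656
Jonas: 35·3 + 31·4 + 33·3 + 36·2 + 22·3 + 7·3 = 487
Sven: 35·1 + 31·3 + 33·1 + 36·4 + 22·5 + 7·1 = 422
Mei: 35·6 + 31·2 + 33·4 + 36·1 + 22·1 + 7·5 = 497
Marcus: 35·4 + 31·6 + 33·5 + 36·3 + 22·4 + 7·6 = 729
Priya: 35·2 + 31·5 + 33·2 + 36·6 + 22·6 + 7·2 = 653
Marcus has the highest Borda score (729).

Marcus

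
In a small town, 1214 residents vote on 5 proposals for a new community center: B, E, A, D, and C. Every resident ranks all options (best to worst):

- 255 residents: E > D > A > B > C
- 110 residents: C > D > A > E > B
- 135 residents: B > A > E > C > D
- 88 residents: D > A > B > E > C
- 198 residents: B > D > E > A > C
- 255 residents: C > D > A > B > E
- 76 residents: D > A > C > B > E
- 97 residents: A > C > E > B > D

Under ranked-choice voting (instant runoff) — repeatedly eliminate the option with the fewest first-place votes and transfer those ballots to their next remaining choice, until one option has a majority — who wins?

B

Round 1: B 333, E 255, A 97, D 164, C 365. Eliminate A.
Round 2: B 333, E 255, D 164, C 462. Eliminate D.
Round 3: B 421, E 255, C 538. Eliminate E.
Round 4: B 676, C 538. B has a majority.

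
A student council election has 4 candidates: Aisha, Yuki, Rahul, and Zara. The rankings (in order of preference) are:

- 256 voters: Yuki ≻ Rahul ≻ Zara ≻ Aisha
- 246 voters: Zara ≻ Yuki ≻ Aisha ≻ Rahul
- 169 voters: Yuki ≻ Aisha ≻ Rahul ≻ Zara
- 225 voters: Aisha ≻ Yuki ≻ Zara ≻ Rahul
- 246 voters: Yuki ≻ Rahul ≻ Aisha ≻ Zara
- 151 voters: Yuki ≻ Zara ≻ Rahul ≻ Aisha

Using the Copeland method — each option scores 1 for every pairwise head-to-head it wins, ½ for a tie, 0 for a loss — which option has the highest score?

Yuki

Aisha: loses to Yuki, Rahul, and Zara → score 0.
Yuki: beats Aisha, Rahul, and Zara → score 3.
Rahul: beats Aisha and Zara; loses to Yuki → score 2.
Zara: beats Aisha; loses to Yuki and Rahul → score 1.
Yuki has the best pairwise record.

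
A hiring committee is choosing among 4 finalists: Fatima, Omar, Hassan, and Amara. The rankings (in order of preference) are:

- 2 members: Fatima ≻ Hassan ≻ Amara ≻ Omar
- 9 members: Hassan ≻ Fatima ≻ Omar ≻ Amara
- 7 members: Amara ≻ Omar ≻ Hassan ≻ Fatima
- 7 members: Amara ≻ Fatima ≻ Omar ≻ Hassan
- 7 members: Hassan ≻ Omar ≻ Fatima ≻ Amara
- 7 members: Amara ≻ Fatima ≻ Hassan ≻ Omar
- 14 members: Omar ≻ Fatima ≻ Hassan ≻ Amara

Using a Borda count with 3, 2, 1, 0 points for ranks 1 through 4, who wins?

Fatima: 2·3 + 9·2 + 7·0 + 7·2 + 7·1 + 7·2 + 14·2 = 87
Omar: 2·0 + 9·1 + 7·2 + 7·1 + 7·2 + 7·0 + 14·3 = 86
Hassan: 2·2 + 9·3 + 7·1 + 7·0 + 7·3 + 7·1 + 14·1 = 80
Amara: 2·1 + 9·0 + 7·3 + 7·3 + 7·0 + 7·3 + 14·0 = 65
Fatima has the highest Borda score (87).

Fatima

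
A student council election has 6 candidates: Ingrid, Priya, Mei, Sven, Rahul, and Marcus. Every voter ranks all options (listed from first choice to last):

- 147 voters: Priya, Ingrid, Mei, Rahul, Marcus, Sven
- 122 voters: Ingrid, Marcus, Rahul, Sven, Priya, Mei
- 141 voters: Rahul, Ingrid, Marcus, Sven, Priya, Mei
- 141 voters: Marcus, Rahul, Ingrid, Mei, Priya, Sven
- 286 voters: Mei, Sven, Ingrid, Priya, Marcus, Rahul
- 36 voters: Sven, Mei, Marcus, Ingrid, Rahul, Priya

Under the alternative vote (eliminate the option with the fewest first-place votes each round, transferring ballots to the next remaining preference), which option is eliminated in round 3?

Round 1: Ingrid 122, Priya 147, Mei 286, Sven 36, Rahul 141, Marcus 141. Eliminate Sven.
Round 2: Ingrid 122, Priya 147, Mei 322, Rahul 141, Marcus 141. Eliminate Ingrid.
Round 3: Priya 147, Mei 322, Rahul 141, Marcus 263. Eliminate Rahul.

Rahul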